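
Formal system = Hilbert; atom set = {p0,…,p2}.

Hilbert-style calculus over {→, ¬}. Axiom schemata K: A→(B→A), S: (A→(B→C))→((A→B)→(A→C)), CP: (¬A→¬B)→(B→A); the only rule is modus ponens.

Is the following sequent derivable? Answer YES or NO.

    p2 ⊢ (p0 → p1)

Truth-table refutation:
  v=000: Γ:[p2=F] Δ:[(p0 → p1)=T] refutes=False
  v=001: Γ:[p2=T] Δ:[(p0 → p1)=T] refutes=False
  v=010: Γ:[p2=F] Δ:[(p0 → p1)=T] refutes=False
  v=011: Γ:[p2=T] Δ:[(p0 → p1)=T] refutes=False
  v=100: Γ:[p2=F] Δ:[(p0 → p1)=F] refutes=False
  v=101: Γ:[p2=T] Δ:[(p0 → p1)=F] refutes=True  ← countermodel

Result: NO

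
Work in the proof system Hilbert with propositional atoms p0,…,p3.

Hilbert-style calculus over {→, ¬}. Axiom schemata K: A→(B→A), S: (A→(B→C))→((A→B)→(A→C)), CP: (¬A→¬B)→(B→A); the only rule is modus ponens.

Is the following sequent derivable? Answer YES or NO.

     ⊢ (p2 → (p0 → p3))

Truth-table refutation:
  v=0000: Γ:[] Δ:[(p2 → (p0 → p3))=T] refutes=False
  v=0001: Γ:[] Δ:[(p2 → (p0 → p3))=T] refutes=False
  v=0010: Γ:[] Δ:[(p2 → (p0 → p3))=T] refutes=False
  v=0011: Γ:[] Δ:[(p2 → (p0 → p3))=T] refutes=False
  v=0100: Γ:[] Δ:[(p2 → (p0 → p3))=T] refutes=False
  v=0101: Γ:[] Δ:[(p2 → (p0 → p3))=T] refutes=False
  v=0110: Γ:[] Δ:[(p2 → (p0 → p3))=T] refutes=False
  v=0111: Γ:[] Δ:[(p2 → (p0 → p3))=T] refutes=False
  v=1000: Γ:[] Δ:[(p2 → (p0 → p3))=T] refutes=False
  v=1001: Γ:[] Δ:[(p2 → (p0 → p3))=T] refutes=False
  v=1010: Γ:[] Δ:[(p2 → (p0 → p3))=F] refutes=True  ← countermodel

Result: NO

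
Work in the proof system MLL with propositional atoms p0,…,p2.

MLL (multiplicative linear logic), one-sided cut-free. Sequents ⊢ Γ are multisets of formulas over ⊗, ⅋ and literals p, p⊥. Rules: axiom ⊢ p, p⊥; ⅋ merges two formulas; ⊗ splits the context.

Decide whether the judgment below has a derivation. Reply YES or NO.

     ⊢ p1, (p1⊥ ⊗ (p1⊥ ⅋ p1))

Derivation (root first):
[⊗]  ⊢ p1, (p1⊥ ⊗ (p1⊥ ⅋ p1))
  [Ax]  ⊢ p1, p1⊥
  [⅋]  ⊢ (p1⊥ ⅋ p1)
    [Ax]  ⊢ p1, p1⊥

Result: YES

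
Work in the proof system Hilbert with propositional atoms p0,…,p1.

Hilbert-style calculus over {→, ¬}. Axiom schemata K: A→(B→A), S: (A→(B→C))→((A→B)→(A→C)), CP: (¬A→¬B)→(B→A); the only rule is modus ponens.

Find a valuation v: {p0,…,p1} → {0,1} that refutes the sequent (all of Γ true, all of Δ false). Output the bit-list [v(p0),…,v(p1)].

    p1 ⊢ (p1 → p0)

Enumerate valuations to refute Γ ⊢ Δ:
  v=00: Γ:[p1=F] Δ:[(p1 → p0)=T] refutes=False
  v=01: Γ:[p1=T] Δ:[(p1 → p0)=F] refutes=True  ← countermodel

Result: [0, 1]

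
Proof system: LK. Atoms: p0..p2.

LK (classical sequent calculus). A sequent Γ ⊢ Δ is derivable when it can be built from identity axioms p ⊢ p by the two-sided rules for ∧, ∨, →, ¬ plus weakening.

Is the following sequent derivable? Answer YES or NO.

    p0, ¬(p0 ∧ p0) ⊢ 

Derivation (root first):
[¬L] p0, ¬(p0 ∧ p0) ⊢ 
  [∧R] p0 ⊢ (p0 ∧ p0)
    [Ax] p0 ⊢ p0
    [Ax] p0 ⊢ p0

Result: YES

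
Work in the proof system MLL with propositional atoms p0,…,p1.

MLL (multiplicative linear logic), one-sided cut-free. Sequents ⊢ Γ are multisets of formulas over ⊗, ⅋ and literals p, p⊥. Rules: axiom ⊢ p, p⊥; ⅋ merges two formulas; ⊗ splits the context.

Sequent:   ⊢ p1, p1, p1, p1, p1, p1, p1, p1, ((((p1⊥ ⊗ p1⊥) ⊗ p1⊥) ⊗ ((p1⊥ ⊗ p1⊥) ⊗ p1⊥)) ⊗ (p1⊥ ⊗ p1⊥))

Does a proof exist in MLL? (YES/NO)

Proof tree:
[⊗]  ⊢ p1, p1, p1, p1, p1, p1, p1, p1, ((((p1⊥ ⊗ p1⊥) ⊗ p1⊥) ⊗ ((p1⊥ ⊗ p1⊥) ⊗ p1⊥)) ⊗ (p1⊥ ⊗ p1⊥))
  [⊗]  ⊢ p1, p1, p1, p1, p1, p1, (((p1⊥ ⊗ p1⊥) ⊗ p1⊥) ⊗ ((p1⊥ ⊗ p1⊥) ⊗ p1⊥))
    [⊗]  ⊢ p1, p1, p1, ((p1⊥ ⊗ p1⊥) ⊗ p1⊥)
      [⊗]  ⊢ p1, p1, (p1⊥ ⊗ p1⊥)
        [Ax]  ⊢ p1, p1⊥
        [Ax]  ⊢ p1, p1⊥
      [Ax]  ⊢ p1, p1⊥
    [⊗]  ⊢ p1, p1, p1, ((p1⊥ ⊗ p1⊥) ⊗ p1⊥)
      [⊗]  ⊢ p1, p1, (p1⊥ ⊗ p1⊥)
        [Ax]  ⊢ p1, p1⊥
        [Ax]  ⊢ p1, p1⊥
      [Ax]  ⊢ p1, p1⊥
  [⊗]  ⊢ p1, p1, (p1⊥ ⊗ p1⊥)
    [Ax]  ⊢ p1, p1⊥
    [Ax]  ⊢ p1, p1⊥

Result: YES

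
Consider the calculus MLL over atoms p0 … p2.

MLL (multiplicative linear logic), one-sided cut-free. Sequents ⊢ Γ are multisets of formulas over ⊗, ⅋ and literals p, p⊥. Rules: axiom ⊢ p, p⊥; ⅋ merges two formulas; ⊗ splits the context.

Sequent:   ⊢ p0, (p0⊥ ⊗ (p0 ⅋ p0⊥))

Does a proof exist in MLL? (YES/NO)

Proof tree:
[⊗]  ⊢ p0, (p0⊥ ⊗ (p0 ⅋ p0⊥))
  [Ax]  ⊢ p0, p0⊥
  [⅋]  ⊢ (p0 ⅋ p0⊥)
    [Ax]  ⊢ p0, p0⊥

Result: YES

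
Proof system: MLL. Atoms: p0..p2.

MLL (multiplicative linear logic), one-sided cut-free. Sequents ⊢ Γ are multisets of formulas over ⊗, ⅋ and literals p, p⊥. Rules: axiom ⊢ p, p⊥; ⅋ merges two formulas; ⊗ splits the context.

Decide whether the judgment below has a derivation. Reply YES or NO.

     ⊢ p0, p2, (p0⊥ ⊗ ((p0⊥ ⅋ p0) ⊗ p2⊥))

Derivation (root first):
[⊗]  ⊢ p0, p2, (p0⊥ ⊗ ((p0⊥ ⅋ p0) ⊗ p2⊥))
  [Ax]  ⊢ p0, p0⊥
  [⊗]  ⊢ p2, ((p0⊥ ⅋ p0) ⊗ p2⊥)
    [⅋]  ⊢ (p0⊥ ⅋ p0)
      [Ax]  ⊢ p0, p0⊥
    [Ax]  ⊢ p2, p2⊥

Result: YES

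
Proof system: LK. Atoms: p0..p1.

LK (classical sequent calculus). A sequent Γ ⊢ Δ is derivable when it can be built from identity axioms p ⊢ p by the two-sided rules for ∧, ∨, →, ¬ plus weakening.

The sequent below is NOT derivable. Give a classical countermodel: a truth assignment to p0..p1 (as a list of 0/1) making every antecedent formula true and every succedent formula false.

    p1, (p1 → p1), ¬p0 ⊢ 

Search for a countermodel by truth-table:
  v=00: Γ:[p1=F, (p1 → p1)=T, ¬p0=T] Δ:[] refutes=False
  v=01: Γ:[p1=T, (p1 → p1)=T, ¬p0=T] Δ:[] refutes=True  ← countermodel

Result: [0, 1]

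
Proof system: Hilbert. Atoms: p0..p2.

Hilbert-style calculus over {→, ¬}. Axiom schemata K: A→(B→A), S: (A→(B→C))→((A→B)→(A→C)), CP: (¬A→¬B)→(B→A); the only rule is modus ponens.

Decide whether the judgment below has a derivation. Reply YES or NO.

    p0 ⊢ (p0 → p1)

Search for a countermodel by truth-table:
  v=000: Γ:[p0=F] Δ:[(p0 → p1)=T] refutes=False
  v=001: Γ:[p0=F] Δ:[(p0 → p1)=T] refutes=False
  v=010: Γ:[p0=F] Δ:[(p0 → p1)=T] refutes=False
  v=011: Γ:[p0=F] Δ:[(p0 → p1)=T] refutes=False
  v=100: Γ:[p0=T] Δ:[(p0 → p1)=F] refutes=True  ← countermodel

Result: NO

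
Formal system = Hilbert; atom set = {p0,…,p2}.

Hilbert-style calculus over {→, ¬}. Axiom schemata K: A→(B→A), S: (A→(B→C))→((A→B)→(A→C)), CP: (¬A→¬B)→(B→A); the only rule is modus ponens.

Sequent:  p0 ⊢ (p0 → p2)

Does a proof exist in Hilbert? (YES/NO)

Enumerate valuations to refute Γ ⊢ Δ:
  v=000: Γ:[p0=F] Δ:[(p0 → p2)=T] refutes=False
  v=001: Γ:[p0=F] Δ:[(p0 → p2)=T] refutes=False
  v=010: Γ:[p0=F] Δ:[(p0 → p2)=T] refutes=False
  v=011: Γ:[p0=F] Δ:[(p0 → p2)=T] refutes=False
  v=100: Γ:[p0=T] Δ:[(p0 → p2)=F] refutes=True  ← countermodel

Result: NO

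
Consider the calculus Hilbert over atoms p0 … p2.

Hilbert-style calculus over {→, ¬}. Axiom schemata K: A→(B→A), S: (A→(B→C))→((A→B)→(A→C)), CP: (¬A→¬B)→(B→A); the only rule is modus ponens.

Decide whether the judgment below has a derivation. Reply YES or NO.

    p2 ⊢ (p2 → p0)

Enumerate valuations to refute Γ ⊢ Δ:
  v=000: Γ:[p2=F] Δ:[(p2 → p0)=T] refutes=False
  v=001: Γ:[p2=T] Δ:[(p2 → p0)=F] refutes=True  ← countermodel

Result: NO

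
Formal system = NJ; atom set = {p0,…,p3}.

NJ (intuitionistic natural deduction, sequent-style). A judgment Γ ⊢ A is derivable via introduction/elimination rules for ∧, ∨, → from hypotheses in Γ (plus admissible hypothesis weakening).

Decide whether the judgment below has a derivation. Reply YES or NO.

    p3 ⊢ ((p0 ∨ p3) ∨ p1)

Derivation (root first):
[∨I₁] p3 ⊢ ((p0 ∨ p3) ∨ p1)
  [∨I₂] p3 ⊢ (p0 ∨ p3)
    [Ax] p3 ⊢ p3

Result: YES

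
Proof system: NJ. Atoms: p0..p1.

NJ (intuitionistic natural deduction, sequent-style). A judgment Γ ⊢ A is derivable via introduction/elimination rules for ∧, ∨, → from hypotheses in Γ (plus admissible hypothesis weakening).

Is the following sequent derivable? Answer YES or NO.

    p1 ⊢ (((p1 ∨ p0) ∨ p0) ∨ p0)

Derivation (root first):
[∨I₁] p1 ⊢ (((p1 ∨ p0) ∨ p0) ∨ p0)
  [∨I₁] p1 ⊢ ((p1 ∨ p0) ∨ p0)
    [∨I₁] p1 ⊢ (p1 ∨ p0)
      [Ax] p1 ⊢ p1

Result: YES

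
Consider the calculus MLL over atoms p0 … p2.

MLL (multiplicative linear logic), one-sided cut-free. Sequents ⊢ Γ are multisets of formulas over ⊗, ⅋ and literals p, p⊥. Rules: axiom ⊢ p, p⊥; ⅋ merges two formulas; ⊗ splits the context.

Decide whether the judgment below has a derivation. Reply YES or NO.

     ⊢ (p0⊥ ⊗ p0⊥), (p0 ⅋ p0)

Derivation (root first):
[⅋]  ⊢ (p0⊥ ⊗ p0⊥), (p0 ⅋ p0)
  [⊗]  ⊢ p0, p0, (p0⊥ ⊗ p0⊥)
    [Ax]  ⊢ p0, p0⊥
    [Ax]  ⊢ p0, p0⊥

Result: YES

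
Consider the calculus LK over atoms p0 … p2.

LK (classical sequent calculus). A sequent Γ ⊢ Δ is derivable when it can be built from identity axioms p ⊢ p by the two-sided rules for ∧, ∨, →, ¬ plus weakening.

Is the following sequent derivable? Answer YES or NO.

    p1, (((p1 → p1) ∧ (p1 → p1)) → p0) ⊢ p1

Derivation trace:
[→L] p1, (((p1 → p1) ∧ (p1 → p1)) → p0) ⊢ p1
  [∧R]  ⊢ ((p1 → p1) ∧ (p1 → p1))
    [→R]  ⊢ (p1 → p1)
      [Ax] p1 ⊢ p1
    [→R]  ⊢ (p1 → p1)
      [Ax] p1 ⊢ p1
  [WL] p1, p0 ⊢ p1
    [Ax] p1 ⊢ p1

Result: YES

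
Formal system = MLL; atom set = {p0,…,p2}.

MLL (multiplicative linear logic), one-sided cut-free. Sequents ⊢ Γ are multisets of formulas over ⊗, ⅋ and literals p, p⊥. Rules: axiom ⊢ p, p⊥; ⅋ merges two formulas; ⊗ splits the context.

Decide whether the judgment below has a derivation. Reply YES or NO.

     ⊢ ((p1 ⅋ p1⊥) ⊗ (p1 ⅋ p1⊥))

Derivation (root first):
[⊗]  ⊢ ((p1 ⅋ p1⊥) ⊗ (p1 ⅋ p1⊥))
  [⅋]  ⊢ (p1 ⅋ p1⊥)
    [Ax]  ⊢ p1, p1⊥
  [⅋]  ⊢ (p1 ⅋ p1⊥)
    [Ax]  ⊢ p1, p1⊥

Result: YES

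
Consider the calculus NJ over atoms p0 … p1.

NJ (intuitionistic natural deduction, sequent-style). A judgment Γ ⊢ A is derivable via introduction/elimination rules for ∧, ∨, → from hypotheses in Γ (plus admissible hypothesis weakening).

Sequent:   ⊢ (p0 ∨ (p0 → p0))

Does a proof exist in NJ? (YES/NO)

Proof tree:
[∨I₂]  ⊢ (p0 ∨ (p0 → p0))
  [→I]  ⊢ (p0 → p0)
    [Ax] p0 ⊢ p0

Result: YES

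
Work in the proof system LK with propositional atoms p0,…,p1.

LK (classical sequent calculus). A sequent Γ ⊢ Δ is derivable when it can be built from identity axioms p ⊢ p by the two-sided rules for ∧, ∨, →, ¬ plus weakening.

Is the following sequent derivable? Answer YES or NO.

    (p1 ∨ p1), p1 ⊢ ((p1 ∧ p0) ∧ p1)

Search for a countermodel by truth-table:
  v=00: Γ:[(p1 ∨ p1)=F, p1=F] Δ:[((p1 ∧ p0) ∧ p1)=F] refutes=False
  v=01: Γ:[(p1 ∨ p1)=T, p1=T] Δ:[((p1 ∧ p0) ∧ p1)=F] refutes=True  ← countermodel

Result: NO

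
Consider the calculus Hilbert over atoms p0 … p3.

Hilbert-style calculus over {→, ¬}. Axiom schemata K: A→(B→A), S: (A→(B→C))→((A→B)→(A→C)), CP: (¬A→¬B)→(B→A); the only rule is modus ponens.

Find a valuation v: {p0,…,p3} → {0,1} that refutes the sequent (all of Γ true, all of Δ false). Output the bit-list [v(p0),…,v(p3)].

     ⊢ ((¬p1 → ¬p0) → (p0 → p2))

Search for a countermodel by truth-table:
  v=0000: Γ:[] Δ:[((¬p1 → ¬p0) → (p0 → p2))=T] refutes=False
  v=0001: Γ:[] Δ:[((¬p1 → ¬p0) → (p0 → p2))=T] refutes=False
  v=0010: Γ:[] Δ:[((¬p1 → ¬p0) → (p0 → p2))=T] refutes=False
  v=0011: Γ:[] Δ:[((¬p1 → ¬p0) → (p0 → p2))=T] refutes=False
  v=0100: Γ:[] Δ:[((¬p1 → ¬p0) → (p0 → p2))=T] refutes=False
  v=0101: Γ:[] Δ:[((¬p1 → ¬p0) → (p0 → p2))=T] refutes=False
  v=0110: Γ:[] Δ:[((¬p1 → ¬p0) → (p0 → p2))=T] refutes=False
  v=0111: Γ:[] Δ:[((¬p1 → ¬p0) → (p0 → p2))=T] refutes=False
  v=1000: Γ:[] Δ:[((¬p1 → ¬p0) → (p0 → p2))=T] refutes=False
  v=1001: Γ:[] Δ:[((¬p1 → ¬p0) → (p0 → p2))=T] refutes=False
  v=1010: Γ:[] Δ:[((¬p1 → ¬p0) → (p0 → p2))=T] refutes=False
  v=1011: Γ:[] Δ:[((¬p1 → ¬p0) → (p0 → p2))=T] refutes=False
  v=1100: Γ:[] Δ:[((¬p1 → ¬p0) → (p0 → p2))=F] refutes=True  ← countermodel

Result: [1, 1, 0, 0]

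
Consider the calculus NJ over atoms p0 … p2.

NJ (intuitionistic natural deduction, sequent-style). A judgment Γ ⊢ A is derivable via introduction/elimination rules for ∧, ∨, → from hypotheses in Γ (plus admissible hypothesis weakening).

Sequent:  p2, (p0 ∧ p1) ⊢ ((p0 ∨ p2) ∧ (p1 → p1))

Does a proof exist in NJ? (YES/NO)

Derivation trace:
[∧I] p2, (p0 ∧ p1) ⊢ ((p0 ∨ p2) ∧ (p1 → p1))
  [∨I₂] p2 ⊢ (p0 ∨ p2)
    [Ax] p2 ⊢ p2
  [Wk] (p0 ∧ p1) ⊢ (p1 → p1)
    [→I]  ⊢ (p1 → p1)
      [Ax] p1 ⊢ p1

Result: YES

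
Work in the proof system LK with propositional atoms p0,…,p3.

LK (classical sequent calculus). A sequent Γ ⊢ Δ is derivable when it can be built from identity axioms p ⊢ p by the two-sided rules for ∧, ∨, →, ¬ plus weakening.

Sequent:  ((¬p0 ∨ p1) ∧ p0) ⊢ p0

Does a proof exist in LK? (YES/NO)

Derivation (root first):
[∧L] ((¬p0 ∨ p1) ∧ p0) ⊢ p0
  [∨L] p0, (¬p0 ∨ p1) ⊢ p0
    [¬L] p0, ¬p0 ⊢ 
      [Ax] p0 ⊢ p0
    [WL] p0, p1 ⊢ p0
      [Ax] p0 ⊢ p0

Result: YES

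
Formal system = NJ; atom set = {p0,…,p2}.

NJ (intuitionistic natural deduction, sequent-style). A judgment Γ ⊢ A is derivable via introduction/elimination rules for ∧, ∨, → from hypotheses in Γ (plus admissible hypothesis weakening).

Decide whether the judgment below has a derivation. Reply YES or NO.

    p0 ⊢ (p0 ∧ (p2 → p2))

Proof tree:
[∧I] p0 ⊢ (p0 ∧ (p2 → p2))
  [Ax] p0 ⊢ p0
  [→I]  ⊢ (p2 → p2)
    [Ax] p2 ⊢ p2

Result: YES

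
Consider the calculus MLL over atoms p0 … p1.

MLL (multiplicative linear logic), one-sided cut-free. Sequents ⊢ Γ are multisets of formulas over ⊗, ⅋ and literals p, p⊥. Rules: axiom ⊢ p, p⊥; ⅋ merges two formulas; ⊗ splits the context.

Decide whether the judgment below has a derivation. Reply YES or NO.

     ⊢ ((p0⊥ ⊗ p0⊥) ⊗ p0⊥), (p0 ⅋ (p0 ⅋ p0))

Derivation (root first):
[⅋]  ⊢ ((p0⊥ ⊗ p0⊥) ⊗ p0⊥), (p0 ⅋ (p0 ⅋ p0))
  [⅋]  ⊢ p0, ((p0⊥ ⊗ p0⊥) ⊗ p0⊥), (p0 ⅋ p0)
    [⊗]  ⊢ p0, p0, p0, ((p0⊥ ⊗ p0⊥) ⊗ p0⊥)
      [⊗]  ⊢ p0, p0, (p0⊥ ⊗ p0⊥)
        [Ax]  ⊢ p0, p0⊥
        [Ax]  ⊢ p0, p0⊥
      [Ax]  ⊢ p0, p0⊥

Result: YES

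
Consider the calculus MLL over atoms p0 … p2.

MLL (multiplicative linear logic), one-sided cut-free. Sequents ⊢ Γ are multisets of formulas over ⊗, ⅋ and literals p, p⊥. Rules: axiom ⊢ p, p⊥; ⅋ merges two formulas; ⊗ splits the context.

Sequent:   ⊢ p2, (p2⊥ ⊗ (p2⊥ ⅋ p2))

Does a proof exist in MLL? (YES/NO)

Derivation trace:
[⊗]  ⊢ p2, (p2⊥ ⊗ (p2⊥ ⅋ p2))
  [Ax]  ⊢ p2, p2⊥
  [⅋]  ⊢ (p2⊥ ⅋ p2)
    [Ax]  ⊢ p2, p2⊥

Result: YES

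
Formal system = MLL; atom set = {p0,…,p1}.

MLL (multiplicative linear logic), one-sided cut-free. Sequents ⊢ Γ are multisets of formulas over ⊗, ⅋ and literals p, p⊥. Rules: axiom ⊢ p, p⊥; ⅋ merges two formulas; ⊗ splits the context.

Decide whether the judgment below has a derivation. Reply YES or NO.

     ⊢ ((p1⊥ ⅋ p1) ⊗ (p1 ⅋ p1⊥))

Proof tree:
[⊗]  ⊢ ((p1⊥ ⅋ p1) ⊗ (p1 ⅋ p1⊥))
  [⅋]  ⊢ (p1⊥ ⅋ p1)
    [Ax]  ⊢ p1, p1⊥
  [⅋]  ⊢ (p1 ⅋ p1⊥)
    [Ax]  ⊢ p1, p1⊥

Result: YES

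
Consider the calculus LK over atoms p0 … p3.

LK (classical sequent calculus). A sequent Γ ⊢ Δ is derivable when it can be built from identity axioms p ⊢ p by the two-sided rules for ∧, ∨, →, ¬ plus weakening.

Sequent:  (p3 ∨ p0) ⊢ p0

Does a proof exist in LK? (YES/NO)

Enumerate valuations to refute Γ ⊢ Δ:
  v=0000: Γ:[(p3 ∨ p0)=F] Δ:[p0=F] refutes=False
  v=0001: Γ:[(p3 ∨ p0)=T] Δ:[p0=F] refutes=True  ← countermodel

Result: NO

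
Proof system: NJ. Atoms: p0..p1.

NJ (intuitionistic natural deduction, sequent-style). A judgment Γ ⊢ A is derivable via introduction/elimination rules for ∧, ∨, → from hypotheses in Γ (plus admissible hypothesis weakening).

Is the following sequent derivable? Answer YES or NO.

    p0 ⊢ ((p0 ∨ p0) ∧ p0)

Proof tree:
[∧I] p0 ⊢ ((p0 ∨ p0) ∧ p0)
  [∨I₁] p0 ⊢ (p0 ∨ p0)
    [Ax] p0 ⊢ p0
  [Ax] p0 ⊢ p0

Result: YES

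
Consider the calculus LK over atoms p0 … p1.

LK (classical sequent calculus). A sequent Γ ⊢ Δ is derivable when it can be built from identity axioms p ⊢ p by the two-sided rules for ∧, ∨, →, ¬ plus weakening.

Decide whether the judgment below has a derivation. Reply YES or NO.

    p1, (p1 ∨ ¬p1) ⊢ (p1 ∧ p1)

Derivation trace:
[∧R] p1, (p1 ∨ ¬p1) ⊢ (p1 ∧ p1)
  [Ax] p1 ⊢ p1
  [∨L] p1, (p1 ∨ ¬p1) ⊢ p1
    [Ax] p1 ⊢ p1
    [¬L] p1, ¬p1 ⊢ 
      [Ax] p1 ⊢ p1

Result: YES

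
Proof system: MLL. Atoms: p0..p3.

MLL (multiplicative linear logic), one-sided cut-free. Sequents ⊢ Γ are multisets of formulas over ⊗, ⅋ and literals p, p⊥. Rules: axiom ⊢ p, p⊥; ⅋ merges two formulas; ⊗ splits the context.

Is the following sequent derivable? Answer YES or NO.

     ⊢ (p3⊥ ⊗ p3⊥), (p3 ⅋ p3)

Derivation trace:
[⅋]  ⊢ (p3⊥ ⊗ p3⊥), (p3 ⅋ p3)
  [⊗]  ⊢ p3, p3, (p3⊥ ⊗ p3⊥)
    [Ax]  ⊢ p3, p3⊥
    [Ax]  ⊢ p3, p3⊥

Result: YES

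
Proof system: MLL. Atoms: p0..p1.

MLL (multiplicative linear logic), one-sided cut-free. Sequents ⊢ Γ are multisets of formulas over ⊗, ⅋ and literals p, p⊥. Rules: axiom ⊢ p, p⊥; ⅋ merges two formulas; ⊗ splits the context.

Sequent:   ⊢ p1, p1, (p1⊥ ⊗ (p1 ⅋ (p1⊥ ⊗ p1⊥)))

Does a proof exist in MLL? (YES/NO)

Derivation (root first):
[⊗]  ⊢ p1, p1, (p1⊥ ⊗ (p1 ⅋ (p1⊥ ⊗ p1⊥)))
  [Ax]  ⊢ p1, p1⊥
  [⅋]  ⊢ p1, (p1 ⅋ (p1⊥ ⊗ p1⊥))
    [⊗]  ⊢ p1, p1, (p1⊥ ⊗ p1⊥)
      [Ax]  ⊢ p1, p1⊥
      [Ax]  ⊢ p1, p1⊥

Result: YES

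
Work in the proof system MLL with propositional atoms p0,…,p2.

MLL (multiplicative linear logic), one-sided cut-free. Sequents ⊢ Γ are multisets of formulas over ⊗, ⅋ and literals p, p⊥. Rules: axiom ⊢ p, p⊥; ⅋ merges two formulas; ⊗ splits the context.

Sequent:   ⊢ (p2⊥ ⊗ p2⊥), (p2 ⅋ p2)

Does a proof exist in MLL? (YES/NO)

Derivation (root first):
[⅋]  ⊢ (p2⊥ ⊗ p2⊥), (p2 ⅋ p2)
  [⊗]  ⊢ p2, p2, (p2⊥ ⊗ p2⊥)
    [Ax]  ⊢ p2, p2⊥
    [Ax]  ⊢ p2, p2⊥

Result: YES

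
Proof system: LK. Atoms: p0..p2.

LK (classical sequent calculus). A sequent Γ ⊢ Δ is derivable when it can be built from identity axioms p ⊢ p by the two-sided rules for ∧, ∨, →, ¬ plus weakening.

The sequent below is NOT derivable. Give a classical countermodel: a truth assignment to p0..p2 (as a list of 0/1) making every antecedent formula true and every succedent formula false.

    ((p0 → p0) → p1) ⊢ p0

Enumerate valuations to refute Γ ⊢ Δ:
  v=000: Γ:[((p0 → p0) → p1)=F] Δ:[p0=F] refutes=False
  v=001: Γ:[((p0 → p0) → p1)=F] Δ:[p0=F] refutes=False
  v=010: Γ:[((p0 → p0) → p1)=T] Δ:[p0=F] refutes=True  ← countermodel

Result: [0, 1, 0]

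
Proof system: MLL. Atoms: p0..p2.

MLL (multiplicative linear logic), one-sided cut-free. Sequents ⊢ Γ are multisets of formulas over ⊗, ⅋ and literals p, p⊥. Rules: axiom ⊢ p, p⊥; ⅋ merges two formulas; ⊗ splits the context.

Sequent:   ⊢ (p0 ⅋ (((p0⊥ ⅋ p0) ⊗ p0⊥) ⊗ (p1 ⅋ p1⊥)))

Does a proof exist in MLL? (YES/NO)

Derivation trace:
[⅋]  ⊢ (p0 ⅋ (((p0⊥ ⅋ p0) ⊗ p0⊥) ⊗ (p1 ⅋ p1⊥)))
  [⊗]  ⊢ p0, (((p0⊥ ⅋ p0) ⊗ p0⊥) ⊗ (p1 ⅋ p1⊥))
    [⊗]  ⊢ p0, ((p0⊥ ⅋ p0) ⊗ p0⊥)
      [⅋]  ⊢ (p0⊥ ⅋ p0)
        [Ax]  ⊢ p0, p0⊥
      [Ax]  ⊢ p0, p0⊥
    [⅋]  ⊢ (p1 ⅋ p1⊥)
      [Ax]  ⊢ p1, p1⊥

Result: YES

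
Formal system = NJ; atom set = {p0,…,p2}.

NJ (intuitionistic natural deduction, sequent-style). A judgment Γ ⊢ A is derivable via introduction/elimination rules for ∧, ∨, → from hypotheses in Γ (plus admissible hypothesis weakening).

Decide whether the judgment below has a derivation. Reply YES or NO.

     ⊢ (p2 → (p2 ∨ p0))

Derivation trace:
[→I]  ⊢ (p2 → (p2 ∨ p0))
  [∨I₁] p2 ⊢ (p2 ∨ p0)
    [Ax] p2 ⊢ p2

Result: YES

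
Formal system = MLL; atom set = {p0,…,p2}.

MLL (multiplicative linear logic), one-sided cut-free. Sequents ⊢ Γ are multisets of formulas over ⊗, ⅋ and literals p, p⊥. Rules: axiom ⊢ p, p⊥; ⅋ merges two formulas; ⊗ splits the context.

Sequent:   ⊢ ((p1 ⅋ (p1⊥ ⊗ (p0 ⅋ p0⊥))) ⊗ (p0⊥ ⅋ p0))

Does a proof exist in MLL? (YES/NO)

Derivation trace:
[⊗]  ⊢ ((p1 ⅋ (p1⊥ ⊗ (p0 ⅋ p0⊥))) ⊗ (p0⊥ ⅋ p0))
  [⅋]  ⊢ (p1 ⅋ (p1⊥ ⊗ (p0 ⅋ p0⊥)))
    [⊗]  ⊢ p1, (p1⊥ ⊗ (p0 ⅋ p0⊥))
      [Ax]  ⊢ p1, p1⊥
      [⅋]  ⊢ (p0 ⅋ p0⊥)
        [Ax]  ⊢ p0, p0⊥
  [⅋]  ⊢ (p0⊥ ⅋ p0)
    [Ax]  ⊢ p0, p0⊥

Result: YES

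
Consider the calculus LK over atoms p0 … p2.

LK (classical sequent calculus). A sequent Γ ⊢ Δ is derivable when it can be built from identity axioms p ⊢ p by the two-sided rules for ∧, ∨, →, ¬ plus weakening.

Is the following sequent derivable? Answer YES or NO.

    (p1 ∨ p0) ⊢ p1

Enumerate valuations to refute Γ ⊢ Δ:
  v=000: Γ:[(p1 ∨ p0)=F] Δ:[p1=F] refutes=False
  v=001: Γ:[(p1 ∨ p0)=F] Δ:[p1=F] refutes=False
  v=010: Γ:[(p1 ∨ p0)=T] Δ:[p1=T] refutes=False
  v=011: Γ:[(p1 ∨ p0)=T] Δ:[p1=T] refutes=False
  v=100: Γ:[(p1 ∨ p0)=T] Δ:[p1=F] refutes=True  ← countermodel

Result: NO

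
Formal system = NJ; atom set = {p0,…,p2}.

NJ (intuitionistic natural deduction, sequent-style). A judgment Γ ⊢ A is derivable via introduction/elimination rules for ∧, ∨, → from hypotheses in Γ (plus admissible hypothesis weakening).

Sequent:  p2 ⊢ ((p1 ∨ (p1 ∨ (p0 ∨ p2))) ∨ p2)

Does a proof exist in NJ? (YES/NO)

Proof tree:
[∨I₁] p2 ⊢ ((p1 ∨ (p1 ∨ (p0 ∨ p2))) ∨ p2)
  [∨I₂] p2 ⊢ (p1 ∨ (p1 ∨ (p0 ∨ p2)))
    [∨I₂] p2 ⊢ (p1 ∨ (p0 ∨ p2))
      [∨I₂] p2 ⊢ (p0 ∨ p2)
        [Ax] p2 ⊢ p2

Result: YES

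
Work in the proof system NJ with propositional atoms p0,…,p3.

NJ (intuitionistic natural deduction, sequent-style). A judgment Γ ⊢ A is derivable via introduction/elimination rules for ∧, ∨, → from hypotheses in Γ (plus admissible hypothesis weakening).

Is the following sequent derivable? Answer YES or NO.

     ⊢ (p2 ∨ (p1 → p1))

Proof tree:
[∨I₂]  ⊢ (p2 ∨ (p1 → p1))
  [→I]  ⊢ (p1 → p1)
    [Ax] p1 ⊢ p1

Result: YES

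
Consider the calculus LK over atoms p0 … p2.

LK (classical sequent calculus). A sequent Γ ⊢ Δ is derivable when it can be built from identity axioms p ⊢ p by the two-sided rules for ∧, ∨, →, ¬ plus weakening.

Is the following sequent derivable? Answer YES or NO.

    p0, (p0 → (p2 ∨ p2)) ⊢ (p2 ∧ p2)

Proof tree:
[→L] p0, (p0 → (p2 ∨ p2)) ⊢ (p2 ∧ p2)
  [Ax] p0 ⊢ p0
  [∧R] (p2 ∨ p2) ⊢ (p2 ∧ p2)
    [∨L] (p2 ∨ p2) ⊢ p2
      [Ax] p2 ⊢ p2
      [Ax] p2 ⊢ p2
    [∨L] (p2 ∨ p2) ⊢ p2
      [Ax] p2 ⊢ p2
      [Ax] p2 ⊢ p2

Result: YES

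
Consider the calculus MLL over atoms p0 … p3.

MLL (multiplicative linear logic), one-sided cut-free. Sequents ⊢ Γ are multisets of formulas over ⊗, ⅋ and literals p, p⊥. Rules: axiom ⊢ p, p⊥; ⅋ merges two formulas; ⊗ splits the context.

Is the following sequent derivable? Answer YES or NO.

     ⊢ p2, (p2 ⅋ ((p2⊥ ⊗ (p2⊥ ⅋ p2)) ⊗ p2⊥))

Derivation (root first):
[⅋]  ⊢ p2, (p2 ⅋ ((p2⊥ ⊗ (p2⊥ ⅋ p2)) ⊗ p2⊥))
  [⊗]  ⊢ p2, p2, ((p2⊥ ⊗ (p2⊥ ⅋ p2)) ⊗ p2⊥)
    [⊗]  ⊢ p2, (p2⊥ ⊗ (p2⊥ ⅋ p2))
      [Ax]  ⊢ p2, p2⊥
      [⅋]  ⊢ (p2⊥ ⅋ p2)
        [Ax]  ⊢ p2, p2⊥
    [Ax]  ⊢ p2, p2⊥

Result: YES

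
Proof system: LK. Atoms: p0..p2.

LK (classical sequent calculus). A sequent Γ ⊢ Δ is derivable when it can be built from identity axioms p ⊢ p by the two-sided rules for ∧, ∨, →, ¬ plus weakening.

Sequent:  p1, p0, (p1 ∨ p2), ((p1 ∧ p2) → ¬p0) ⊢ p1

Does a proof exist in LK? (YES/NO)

Proof tree:
[→L] p1, p0, (p1 ∨ p2), ((p1 ∧ p2) → ¬p0) ⊢ p1
  [∨L] p1, (p1 ∨ p2) ⊢ p1, (p1 ∧ p2)
    [Ax] p1 ⊢ p1
    [∧R] p1, p2 ⊢ (p1 ∧ p2)
      [Ax] p1 ⊢ p1
      [Ax] p2 ⊢ p2
  [¬L] p0, ¬p0 ⊢ 
    [Ax] p0 ⊢ p0

Result: YES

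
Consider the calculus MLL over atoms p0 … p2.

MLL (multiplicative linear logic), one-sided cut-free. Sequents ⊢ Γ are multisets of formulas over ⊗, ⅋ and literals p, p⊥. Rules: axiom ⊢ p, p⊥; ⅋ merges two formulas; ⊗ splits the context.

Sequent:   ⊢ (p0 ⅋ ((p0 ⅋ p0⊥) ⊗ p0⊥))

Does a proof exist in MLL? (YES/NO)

Proof tree:
[⅋]  ⊢ (p0 ⅋ ((p0 ⅋ p0⊥) ⊗ p0⊥))
  [⊗]  ⊢ p0, ((p0 ⅋ p0⊥) ⊗ p0⊥)
    [⅋]  ⊢ (p0 ⅋ p0⊥)
      [Ax]  ⊢ p0, p0⊥
    [Ax]  ⊢ p0, p0⊥

Result: YES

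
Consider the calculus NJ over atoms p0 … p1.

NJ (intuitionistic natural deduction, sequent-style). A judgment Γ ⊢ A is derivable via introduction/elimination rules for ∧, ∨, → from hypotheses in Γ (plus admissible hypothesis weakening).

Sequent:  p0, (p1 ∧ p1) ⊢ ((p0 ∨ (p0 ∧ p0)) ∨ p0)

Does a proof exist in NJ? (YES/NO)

Derivation (root first):
[∨I₁] p0, (p1 ∧ p1) ⊢ ((p0 ∨ (p0 ∧ p0)) ∨ p0)
  [Wk] p0, (p1 ∧ p1) ⊢ (p0 ∨ (p0 ∧ p0))
    [∨I₂] p0 ⊢ (p0 ∨ (p0 ∧ p0))
      [∧I] p0 ⊢ (p0 ∧ p0)
        [Ax] p0 ⊢ p0
        [Ax] p0 ⊢ p0

Result: YES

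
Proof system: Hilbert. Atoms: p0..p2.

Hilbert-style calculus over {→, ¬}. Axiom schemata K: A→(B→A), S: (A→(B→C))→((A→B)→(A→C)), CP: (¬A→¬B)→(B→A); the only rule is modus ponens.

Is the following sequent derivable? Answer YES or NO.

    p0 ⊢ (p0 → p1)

Search for a countermodel by truth-table:
  v=000: Γ:[p0=F] Δ:[(p0 → p1)=T] refutes=False
  v=001: Γ:[p0=F] Δ:[(p0 → p1)=T] refutes=False
  v=010: Γ:[p0=F] Δ:[(p0 → p1)=T] refutes=False
  v=011: Γ:[p0=F] Δ:[(p0 → p1)=T] refutes=False
  v=100: Γ:[p0=T] Δ:[(p0 → p1)=F] refutes=True  ← countermodel

Result: NO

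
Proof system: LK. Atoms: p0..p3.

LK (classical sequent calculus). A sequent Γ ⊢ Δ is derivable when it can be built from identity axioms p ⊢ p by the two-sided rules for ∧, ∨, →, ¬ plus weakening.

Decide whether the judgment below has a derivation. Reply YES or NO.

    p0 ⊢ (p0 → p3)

Truth-table refutation:
  v=0000: Γ:[p0=F] Δ:[(p0 → p3)=T] refutes=False
  v=0001: Γ:[p0=F] Δ:[(p0 → p3)=T] refutes=False
  v=0010: Γ:[p0=F] Δ:[(p0 → p3)=T] refutes=False
  v=0011: Γ:[p0=F] Δ:[(p0 → p3)=T] refutes=False
  v=0100: Γ:[p0=F] Δ:[(p0 → p3)=T] refutes=False
  v=0101: Γ:[p0=F] Δ:[(p0 → p3)=T] refutes=False
  v=0110: Γ:[p0=F] Δ:[(p0 → p3)=T] refutes=False
  v=0111: Γ:[p0=F] Δ:[(p0 → p3)=T] refutes=False
  v=1000: Γ:[p0=T] Δ:[(p0 → p3)=F] refutes=True  ← countermodel

Result: NO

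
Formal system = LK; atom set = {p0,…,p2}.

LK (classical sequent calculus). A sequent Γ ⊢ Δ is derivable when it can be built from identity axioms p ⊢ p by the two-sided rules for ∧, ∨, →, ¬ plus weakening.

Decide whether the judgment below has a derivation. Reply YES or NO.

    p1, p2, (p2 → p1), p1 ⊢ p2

Derivation (root first):
[WL] p1, p2, (p2 → p1), p1 ⊢ p2
  [→L] p1, p2, (p2 → p1) ⊢ p2
    [WL] p2, p1 ⊢ p2
      [Ax] p2 ⊢ p2
    [WL] p2, p1 ⊢ p2
      [Ax] p2 ⊢ p2

Result: YES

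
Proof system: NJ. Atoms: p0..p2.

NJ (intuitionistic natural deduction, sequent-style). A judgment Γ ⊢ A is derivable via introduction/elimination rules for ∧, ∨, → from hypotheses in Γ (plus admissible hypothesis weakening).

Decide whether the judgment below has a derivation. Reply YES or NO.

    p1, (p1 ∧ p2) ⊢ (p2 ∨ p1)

Proof tree:
[∨I₂] p1, (p1 ∧ p2) ⊢ (p2 ∨ p1)
  [Wk] p1, (p1 ∧ p2) ⊢ p1
    [Ax] p1 ⊢ p1

Result: YES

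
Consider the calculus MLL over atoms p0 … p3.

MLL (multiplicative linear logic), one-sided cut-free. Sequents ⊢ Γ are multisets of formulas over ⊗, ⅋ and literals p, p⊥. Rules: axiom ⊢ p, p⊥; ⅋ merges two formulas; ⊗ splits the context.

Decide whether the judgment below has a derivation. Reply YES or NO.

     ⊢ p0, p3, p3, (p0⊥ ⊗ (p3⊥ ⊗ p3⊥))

Derivation trace:
[⊗]  ⊢ p0, p3, p3, (p0⊥ ⊗ (p3⊥ ⊗ p3⊥))
  [Ax]  ⊢ p0, p0⊥
  [⊗]  ⊢ p3, p3, (p3⊥ ⊗ p3⊥)
    [Ax]  ⊢ p3, p3⊥
    [Ax]  ⊢ p3, p3⊥

Result: YES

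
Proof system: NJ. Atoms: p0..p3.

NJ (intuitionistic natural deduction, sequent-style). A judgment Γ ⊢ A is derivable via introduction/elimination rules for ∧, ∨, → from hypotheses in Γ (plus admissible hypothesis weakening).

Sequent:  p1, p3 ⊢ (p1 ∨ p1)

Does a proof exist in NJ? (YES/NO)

Derivation trace:
[Wk] p1, p3 ⊢ (p1 ∨ p1)
  [∨I₂] p1 ⊢ (p1 ∨ p1)
    [Ax] p1 ⊢ p1

Result: YES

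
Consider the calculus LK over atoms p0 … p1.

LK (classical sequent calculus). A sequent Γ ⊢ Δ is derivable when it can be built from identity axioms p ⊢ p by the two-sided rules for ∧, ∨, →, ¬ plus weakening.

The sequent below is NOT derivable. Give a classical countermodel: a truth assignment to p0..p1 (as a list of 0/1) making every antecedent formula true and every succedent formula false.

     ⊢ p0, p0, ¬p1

Truth-table refutation:
  v=00: Γ:[] Δ:[p0=F, p0=F, ¬p1=T] refutes=False
  v=01: Γ:[] Δ:[p0=F, p0=F, ¬p1=F] refutes=True  ← countermodel

Result: [0, 1]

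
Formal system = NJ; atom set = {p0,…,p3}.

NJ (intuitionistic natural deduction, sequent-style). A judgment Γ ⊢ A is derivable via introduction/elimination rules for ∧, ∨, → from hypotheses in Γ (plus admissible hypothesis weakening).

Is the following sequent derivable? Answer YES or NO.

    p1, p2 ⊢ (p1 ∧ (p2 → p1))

Derivation trace:
[∧I] p1, p2 ⊢ (p1 ∧ (p2 → p1))
  [Wk] p1, p2 ⊢ p1
    [Ax] p1 ⊢ p1
  [Wk] p1, p2 ⊢ (p2 → p1)
    [→I] p1 ⊢ (p2 → p1)
      [Wk] p1, p2 ⊢ p1
        [Ax] p1 ⊢ p1

Result: YES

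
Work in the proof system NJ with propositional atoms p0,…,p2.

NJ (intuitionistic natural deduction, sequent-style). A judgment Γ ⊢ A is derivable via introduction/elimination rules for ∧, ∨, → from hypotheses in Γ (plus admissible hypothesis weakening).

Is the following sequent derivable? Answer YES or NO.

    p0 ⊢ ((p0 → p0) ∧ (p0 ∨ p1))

Derivation (root first):
[∧I] p0 ⊢ ((p0 → p0) ∧ (p0 ∨ p1))
  [→I]  ⊢ (p0 → p0)
    [Ax] p0 ⊢ p0
  [∨I₁] p0 ⊢ (p0 ∨ p1)
    [Ax] p0 ⊢ p0

Result: YES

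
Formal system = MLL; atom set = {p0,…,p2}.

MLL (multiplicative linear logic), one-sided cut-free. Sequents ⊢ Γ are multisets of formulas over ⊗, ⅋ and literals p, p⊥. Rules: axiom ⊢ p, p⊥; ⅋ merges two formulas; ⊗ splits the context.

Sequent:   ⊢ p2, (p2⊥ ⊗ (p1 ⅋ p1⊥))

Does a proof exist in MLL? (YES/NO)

Proof tree:
[⊗]  ⊢ p2, (p2⊥ ⊗ (p1 ⅋ p1⊥))
  [Ax]  ⊢ p2, p2⊥
  [⅋]  ⊢ (p1 ⅋ p1⊥)
    [Ax]  ⊢ p1, p1⊥

Result: YES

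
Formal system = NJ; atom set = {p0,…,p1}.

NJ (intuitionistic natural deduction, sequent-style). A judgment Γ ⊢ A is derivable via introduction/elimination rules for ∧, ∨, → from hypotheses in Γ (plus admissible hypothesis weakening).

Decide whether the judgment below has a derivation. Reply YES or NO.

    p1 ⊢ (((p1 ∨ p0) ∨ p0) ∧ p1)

Derivation (root first):
[∧I] p1 ⊢ (((p1 ∨ p0) ∨ p0) ∧ p1)
  [∨I₁] p1 ⊢ ((p1 ∨ p0) ∨ p0)
    [∨I₁] p1 ⊢ (p1 ∨ p0)
      [Ax] p1 ⊢ p1
  [Ax] p1 ⊢ p1

Result: YES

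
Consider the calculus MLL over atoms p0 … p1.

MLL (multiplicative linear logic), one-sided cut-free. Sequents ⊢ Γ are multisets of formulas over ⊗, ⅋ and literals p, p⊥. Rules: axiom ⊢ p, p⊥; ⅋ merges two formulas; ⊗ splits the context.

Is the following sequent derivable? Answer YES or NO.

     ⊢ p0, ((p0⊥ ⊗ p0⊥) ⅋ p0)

Proof tree:
[⅋]  ⊢ p0, ((p0⊥ ⊗ p0⊥) ⅋ p0)
  [⊗]  ⊢ p0, p0, (p0⊥ ⊗ p0⊥)
    [Ax]  ⊢ p0, p0⊥
    [Ax]  ⊢ p0, p0⊥

Result: YES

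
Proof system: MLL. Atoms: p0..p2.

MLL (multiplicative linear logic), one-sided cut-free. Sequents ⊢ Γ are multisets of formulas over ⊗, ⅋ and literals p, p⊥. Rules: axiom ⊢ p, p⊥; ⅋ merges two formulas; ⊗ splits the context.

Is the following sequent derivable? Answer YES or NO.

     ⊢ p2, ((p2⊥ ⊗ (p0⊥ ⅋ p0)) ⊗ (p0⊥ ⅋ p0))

Derivation trace:
[⊗]  ⊢ p2, ((p2⊥ ⊗ (p0⊥ ⅋ p0)) ⊗ (p0⊥ ⅋ p0))
  [⊗]  ⊢ p2, (p2⊥ ⊗ (p0⊥ ⅋ p0))
    [Ax]  ⊢ p2, p2⊥
    [⅋]  ⊢ (p0⊥ ⅋ p0)
      [Ax]  ⊢ p0, p0⊥
  [⅋]  ⊢ (p0⊥ ⅋ p0)
    [Ax]  ⊢ p0, p0⊥

Result: YES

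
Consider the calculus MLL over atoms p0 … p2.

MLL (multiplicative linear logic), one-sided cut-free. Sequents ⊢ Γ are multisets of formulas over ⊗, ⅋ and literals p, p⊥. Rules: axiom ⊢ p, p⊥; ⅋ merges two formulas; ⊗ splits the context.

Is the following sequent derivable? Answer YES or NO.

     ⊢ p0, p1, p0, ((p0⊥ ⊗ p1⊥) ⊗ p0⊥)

Derivation (root first):
[⊗]  ⊢ p0, p1, p0, ((p0⊥ ⊗ p1⊥) ⊗ p0⊥)
  [⊗]  ⊢ p0, p1, (p0⊥ ⊗ p1⊥)
    [Ax]  ⊢ p0, p0⊥
    [Ax]  ⊢ p1, p1⊥
  [Ax]  ⊢ p0, p0⊥

Result: YES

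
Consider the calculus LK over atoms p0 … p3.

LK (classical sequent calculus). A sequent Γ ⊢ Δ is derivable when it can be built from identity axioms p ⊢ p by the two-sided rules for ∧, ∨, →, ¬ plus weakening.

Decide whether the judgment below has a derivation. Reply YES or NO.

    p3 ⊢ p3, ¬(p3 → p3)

Proof tree:
[¬R] p3 ⊢ p3, ¬(p3 → p3)
  [→L] p3, (p3 → p3) ⊢ p3
    [Ax] p3 ⊢ p3
    [Ax] p3 ⊢ p3

Result: YES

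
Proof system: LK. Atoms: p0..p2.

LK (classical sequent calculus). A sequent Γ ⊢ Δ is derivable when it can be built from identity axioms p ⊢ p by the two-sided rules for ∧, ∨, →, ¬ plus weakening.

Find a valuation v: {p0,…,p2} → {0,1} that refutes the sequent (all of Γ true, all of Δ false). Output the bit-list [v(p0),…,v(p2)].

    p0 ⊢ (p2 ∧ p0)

Enumerate valuations to refute Γ ⊢ Δ:
  v=000: Γ:[p0=F] Δ:[(p2 ∧ p0)=F] refutes=False
  v=001: Γ:[p0=F] Δ:[(p2 ∧ p0)=F] refutes=False
  v=010: Γ:[p0=F] Δ:[(p2 ∧ p0)=F] refutes=False
  v=011: Γ:[p0=F] Δ:[(p2 ∧ p0)=F] refutes=False
  v=100: Γ:[p0=T] Δ:[(p2 ∧ p0)=F] refutes=True  ← countermodel

Result: [1, 0, 0]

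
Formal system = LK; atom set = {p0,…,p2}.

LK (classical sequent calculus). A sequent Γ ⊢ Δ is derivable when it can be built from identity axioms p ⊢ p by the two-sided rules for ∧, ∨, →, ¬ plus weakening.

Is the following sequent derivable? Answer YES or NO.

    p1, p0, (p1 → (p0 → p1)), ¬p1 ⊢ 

Derivation trace:
[¬L] p1, p0, (p1 → (p0 → p1)), ¬p1 ⊢ 
  [→L] p1, p0, (p1 → (p0 → p1)) ⊢ p1
    [Ax] p1 ⊢ p1
    [→L] p0, (p0 → p1) ⊢ p1
      [Ax] p0 ⊢ p0
      [Ax] p1 ⊢ p1

Result: YES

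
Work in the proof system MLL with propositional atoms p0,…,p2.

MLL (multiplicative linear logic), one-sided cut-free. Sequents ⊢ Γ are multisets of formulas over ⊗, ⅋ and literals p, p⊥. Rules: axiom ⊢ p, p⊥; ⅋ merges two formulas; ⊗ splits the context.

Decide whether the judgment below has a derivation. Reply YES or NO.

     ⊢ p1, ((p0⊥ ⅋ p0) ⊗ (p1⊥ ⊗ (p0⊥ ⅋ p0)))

Derivation (root first):
[⊗]  ⊢ p1, ((p0⊥ ⅋ p0) ⊗ (p1⊥ ⊗ (p0⊥ ⅋ p0)))
  [⅋]  ⊢ (p0⊥ ⅋ p0)
    [Ax]  ⊢ p0, p0⊥
  [⊗]  ⊢ p1, (p1⊥ ⊗ (p0⊥ ⅋ p0))
    [Ax]  ⊢ p1, p1⊥
    [⅋]  ⊢ (p0⊥ ⅋ p0)
      [Ax]  ⊢ p0, p0⊥

Result: YES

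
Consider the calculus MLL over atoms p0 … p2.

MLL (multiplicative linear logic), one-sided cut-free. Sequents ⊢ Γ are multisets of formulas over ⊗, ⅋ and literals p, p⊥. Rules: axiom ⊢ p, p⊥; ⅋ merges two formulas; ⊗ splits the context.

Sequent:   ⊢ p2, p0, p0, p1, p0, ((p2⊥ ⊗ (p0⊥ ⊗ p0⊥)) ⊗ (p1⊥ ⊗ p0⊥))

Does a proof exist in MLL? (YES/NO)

Derivation trace:
[⊗]  ⊢ p2, p0, p0, p1, p0, ((p2⊥ ⊗ (p0⊥ ⊗ p0⊥)) ⊗ (p1⊥ ⊗ p0⊥))
  [⊗]  ⊢ p2, p0, p0, (p2⊥ ⊗ (p0⊥ ⊗ p0⊥))
    [Ax]  ⊢ p2, p2⊥
    [⊗]  ⊢ p0, p0, (p0⊥ ⊗ p0⊥)
      [Ax]  ⊢ p0, p0⊥
      [Ax]  ⊢ p0, p0⊥
  [⊗]  ⊢ p1, p0, (p1⊥ ⊗ p0⊥)
    [Ax]  ⊢ p1, p1⊥
    [Ax]  ⊢ p0, p0⊥

Result: YES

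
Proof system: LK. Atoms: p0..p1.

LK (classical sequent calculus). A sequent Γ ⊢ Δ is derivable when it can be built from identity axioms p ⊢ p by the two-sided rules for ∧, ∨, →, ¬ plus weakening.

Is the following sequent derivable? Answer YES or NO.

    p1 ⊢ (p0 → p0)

Proof tree:
[WL] p1 ⊢ (p0 → p0)
  [→R]  ⊢ (p0 → p0)
    [Ax] p0 ⊢ p0

Result: YES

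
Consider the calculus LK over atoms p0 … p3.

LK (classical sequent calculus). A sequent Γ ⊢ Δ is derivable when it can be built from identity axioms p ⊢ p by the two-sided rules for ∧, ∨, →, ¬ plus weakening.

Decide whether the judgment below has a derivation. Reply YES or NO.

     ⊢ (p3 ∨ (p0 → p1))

Search for a countermodel by truth-table:
  v=0000: Γ:[] Δ:[(p3 ∨ (p0 → p1))=T] refutes=False
  v=0001: Γ:[] Δ:[(p3 ∨ (p0 → p1))=T] refutes=False
  v=0010: Γ:[] Δ:[(p3 ∨ (p0 → p1))=T] refutes=False
  v=0011: Γ:[] Δ:[(p3 ∨ (p0 → p1))=T] refutes=False
  v=0100: Γ:[] Δ:[(p3 ∨ (p0 → p1))=T] refutes=False
  v=0101: Γ:[] Δ:[(p3 ∨ (p0 → p1))=T] refutes=False
  v=0110: Γ:[] Δ:[(p3 ∨ (p0 → p1))=T] refutes=False
  v=0111: Γ:[] Δ:[(p3 ∨ (p0 → p1))=T] refutes=False
  v=1000: Γ:[] Δ:[(p3 ∨ (p0 → p1))=F] refutes=True  ← countermodel

Result: NO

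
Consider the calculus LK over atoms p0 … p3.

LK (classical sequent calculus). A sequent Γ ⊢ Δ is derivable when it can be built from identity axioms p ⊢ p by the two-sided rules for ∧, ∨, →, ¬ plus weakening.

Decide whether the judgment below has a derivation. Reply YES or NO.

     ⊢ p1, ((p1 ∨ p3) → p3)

Derivation (root first):
[→R]  ⊢ p1, ((p1 ∨ p3) → p3)
  [∨L] (p1 ∨ p3) ⊢ p1, p3
    [Ax] p1 ⊢ p1
    [WR] p3 ⊢ p3, p3
      [Ax] p3 ⊢ p3

Result: YES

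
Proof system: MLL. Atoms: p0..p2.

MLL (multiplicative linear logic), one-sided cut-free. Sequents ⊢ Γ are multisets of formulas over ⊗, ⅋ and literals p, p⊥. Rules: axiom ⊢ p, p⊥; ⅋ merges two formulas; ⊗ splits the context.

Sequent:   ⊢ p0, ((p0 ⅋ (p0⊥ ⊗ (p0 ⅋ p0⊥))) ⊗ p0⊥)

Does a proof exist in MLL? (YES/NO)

Derivation trace:
[⊗]  ⊢ p0, ((p0 ⅋ (p0⊥ ⊗ (p0 ⅋ p0⊥))) ⊗ p0⊥)
  [⅋]  ⊢ (p0 ⅋ (p0⊥ ⊗ (p0 ⅋ p0⊥)))
    [⊗]  ⊢ p0, (p0⊥ ⊗ (p0 ⅋ p0⊥))
      [Ax]  ⊢ p0, p0⊥
      [⅋]  ⊢ (p0 ⅋ p0⊥)
        [Ax]  ⊢ p0, p0⊥
  [Ax]  ⊢ p0, p0⊥

Result: YES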